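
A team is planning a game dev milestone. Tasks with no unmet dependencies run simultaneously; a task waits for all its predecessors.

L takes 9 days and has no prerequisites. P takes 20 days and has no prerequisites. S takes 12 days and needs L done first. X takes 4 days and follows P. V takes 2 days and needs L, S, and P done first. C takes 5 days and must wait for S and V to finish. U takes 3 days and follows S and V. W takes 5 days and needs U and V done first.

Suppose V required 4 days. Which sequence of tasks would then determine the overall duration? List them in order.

L, S, V, U, W

Actual critical path: L→S→V→U→W = 9+12+2+3+5 = 31 ⇒ 31 days.
V lies on that path, so at 4 days the path becomes 33 days.
The critical path is still L→S→V→U→W; finish is now 33 days.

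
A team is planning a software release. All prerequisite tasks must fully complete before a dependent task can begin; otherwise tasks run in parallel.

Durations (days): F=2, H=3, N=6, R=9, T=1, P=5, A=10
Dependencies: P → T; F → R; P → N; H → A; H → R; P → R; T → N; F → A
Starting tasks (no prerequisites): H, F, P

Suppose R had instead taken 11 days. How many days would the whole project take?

Actual critical path: P→R = 5+9 = 14 ⇒ 14 days.
Since R is critical, the +2 change carries straight to that chain (now 16 days).
That remains the longest chain; total 16 days.

16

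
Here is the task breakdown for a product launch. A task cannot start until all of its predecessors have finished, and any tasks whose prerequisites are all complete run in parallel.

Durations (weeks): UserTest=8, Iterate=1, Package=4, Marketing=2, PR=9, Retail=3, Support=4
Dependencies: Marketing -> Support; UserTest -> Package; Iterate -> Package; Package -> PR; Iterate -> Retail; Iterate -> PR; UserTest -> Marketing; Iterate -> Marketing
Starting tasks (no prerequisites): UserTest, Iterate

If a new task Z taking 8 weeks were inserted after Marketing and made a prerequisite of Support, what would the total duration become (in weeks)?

Originally the product launch takes 21 weeks.
With Z inserted, Support now waits for max(Marketing, Z).
New critical path: UserTest→Marketing→Z→Support = 8+2+8+4 = 22 ⇒ 22 weeks.

22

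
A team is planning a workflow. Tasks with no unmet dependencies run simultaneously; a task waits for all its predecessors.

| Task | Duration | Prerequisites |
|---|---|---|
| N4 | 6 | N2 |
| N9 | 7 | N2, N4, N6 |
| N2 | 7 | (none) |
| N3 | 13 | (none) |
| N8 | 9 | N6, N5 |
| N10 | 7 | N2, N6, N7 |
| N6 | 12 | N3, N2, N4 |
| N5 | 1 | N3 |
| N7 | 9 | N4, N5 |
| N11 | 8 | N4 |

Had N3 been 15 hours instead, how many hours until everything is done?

Actual critical path: N3→N6→N8 = 13+12+9 = 34 ⇒ 34 hours.
Since N3 is critical, the +2 change carries straight to that chain (now 36 hours).
That remains the longest chain; total 36 hours.

36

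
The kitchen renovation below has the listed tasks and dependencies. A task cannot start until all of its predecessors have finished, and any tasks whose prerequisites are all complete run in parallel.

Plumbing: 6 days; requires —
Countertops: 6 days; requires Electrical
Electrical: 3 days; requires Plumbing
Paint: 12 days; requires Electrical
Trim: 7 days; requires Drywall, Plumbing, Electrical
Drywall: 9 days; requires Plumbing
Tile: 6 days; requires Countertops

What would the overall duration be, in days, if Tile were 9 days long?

24

As given, the longest chain is Plumbing→Drywall→Trim = 6+9+7 = 22, so the finish is 22 days.
Tile is off the critical path — its longest chain is 21 days, giving 1 of slack.
Now Plumbing→Electrical→Countertops→Tile = 6+3+6+9 = 24 is longest, so the finish becomes 24 days.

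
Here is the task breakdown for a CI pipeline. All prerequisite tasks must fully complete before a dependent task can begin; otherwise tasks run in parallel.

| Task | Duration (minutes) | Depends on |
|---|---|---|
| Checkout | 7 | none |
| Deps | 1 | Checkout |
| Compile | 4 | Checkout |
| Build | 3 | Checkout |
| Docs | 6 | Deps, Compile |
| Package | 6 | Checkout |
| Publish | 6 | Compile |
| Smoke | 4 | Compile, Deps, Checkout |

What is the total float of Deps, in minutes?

The longest chain is Checkout→Compile→Docs = 7+4+6 = 17; overall finish 17 minutes.
The longest chain containing Deps totals 14 minutes.
Slack of Deps = 10 − 7 = 3 minutes.

3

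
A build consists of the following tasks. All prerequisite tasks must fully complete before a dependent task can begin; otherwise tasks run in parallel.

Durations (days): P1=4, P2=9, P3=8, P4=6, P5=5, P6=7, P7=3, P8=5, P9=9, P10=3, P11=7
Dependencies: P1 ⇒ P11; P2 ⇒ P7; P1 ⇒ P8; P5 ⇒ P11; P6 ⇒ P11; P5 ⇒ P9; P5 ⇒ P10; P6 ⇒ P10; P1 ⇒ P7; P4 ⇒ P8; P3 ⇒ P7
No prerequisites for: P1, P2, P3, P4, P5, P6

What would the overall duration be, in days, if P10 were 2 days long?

The binding path is P5→P9 = 5+9 = 14; finish at 14 days.
P10 has 4 days of float (longest path through it is 10).
That remains the longest chain; total 14 days.

14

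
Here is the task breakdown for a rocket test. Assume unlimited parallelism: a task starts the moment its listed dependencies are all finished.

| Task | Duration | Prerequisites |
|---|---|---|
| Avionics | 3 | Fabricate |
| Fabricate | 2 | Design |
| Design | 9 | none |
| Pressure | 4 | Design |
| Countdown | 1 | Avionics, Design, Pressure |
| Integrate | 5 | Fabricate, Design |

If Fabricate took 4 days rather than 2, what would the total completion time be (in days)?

The binding path is Design→Fabricate→Integrate = 9+2+5 = 16; finish at 16 days.
Since Fabricate is critical, the +2 change carries straight to that chain (now 18 days).
No other chain overtakes it, so the finish is 18 days.

18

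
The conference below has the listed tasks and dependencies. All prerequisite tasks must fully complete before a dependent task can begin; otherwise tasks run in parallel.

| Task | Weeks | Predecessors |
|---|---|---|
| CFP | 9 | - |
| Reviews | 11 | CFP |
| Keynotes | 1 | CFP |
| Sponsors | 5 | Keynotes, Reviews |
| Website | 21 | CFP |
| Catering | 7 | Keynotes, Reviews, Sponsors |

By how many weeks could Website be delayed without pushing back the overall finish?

The longest chain is CFP→Reviews→Sponsors→Catering = 9+11+5+7 = 32; overall finish 32 weeks.
Website finishes as early as 30 and must finish by 32.
Slack of Website = 11 − 9 = 2 weeks.

2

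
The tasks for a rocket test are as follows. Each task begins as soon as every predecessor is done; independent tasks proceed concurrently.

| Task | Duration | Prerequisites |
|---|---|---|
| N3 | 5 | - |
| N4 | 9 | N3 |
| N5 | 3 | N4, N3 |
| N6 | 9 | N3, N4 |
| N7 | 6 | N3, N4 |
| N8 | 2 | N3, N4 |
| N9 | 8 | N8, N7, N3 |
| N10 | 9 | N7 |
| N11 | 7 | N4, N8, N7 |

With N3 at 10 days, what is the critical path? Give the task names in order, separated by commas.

N3, N4, N7, N10

Actual critical path: N3→N4→N7→N10 = 5+9+6+9 = 29 ⇒ 29 days.
N3 lies on that path, so at 10 days the path becomes 34 days.
The critical path is still N3→N4→N7→N10; finish is now 34 days.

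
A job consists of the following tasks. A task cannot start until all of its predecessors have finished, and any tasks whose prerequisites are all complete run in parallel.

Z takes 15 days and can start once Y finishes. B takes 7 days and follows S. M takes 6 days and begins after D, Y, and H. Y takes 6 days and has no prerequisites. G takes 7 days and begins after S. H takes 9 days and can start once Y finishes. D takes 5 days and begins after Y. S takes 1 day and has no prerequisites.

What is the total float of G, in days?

13

Y→Z = 6+15 = 21 sets the makespan at 21 days.
The longest chain containing G totals 8 days.
Float = 21 − 8 = 13.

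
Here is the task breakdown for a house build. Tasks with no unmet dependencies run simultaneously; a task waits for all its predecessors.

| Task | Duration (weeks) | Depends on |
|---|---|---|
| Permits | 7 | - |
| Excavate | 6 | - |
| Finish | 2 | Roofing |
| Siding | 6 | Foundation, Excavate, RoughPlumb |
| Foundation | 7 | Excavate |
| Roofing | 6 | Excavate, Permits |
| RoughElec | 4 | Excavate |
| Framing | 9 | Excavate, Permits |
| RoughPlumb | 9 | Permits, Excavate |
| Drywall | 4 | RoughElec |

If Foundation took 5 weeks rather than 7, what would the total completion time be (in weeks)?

Baseline: Permits→RoughPlumb→Siding = 7+9+6 = 22 → 22 weeks.
Foundation has 3 weeks of float (longest path through it is 19).
No other chain overtakes it, so the finish is 22 weeks.

22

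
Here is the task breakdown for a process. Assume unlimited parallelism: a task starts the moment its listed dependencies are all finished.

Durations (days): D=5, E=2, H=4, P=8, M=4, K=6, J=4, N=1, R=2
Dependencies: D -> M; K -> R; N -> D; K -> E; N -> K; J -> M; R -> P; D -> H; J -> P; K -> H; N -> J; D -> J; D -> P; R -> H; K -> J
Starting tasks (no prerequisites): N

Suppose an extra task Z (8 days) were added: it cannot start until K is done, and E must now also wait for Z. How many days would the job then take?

Originally the job takes 19 days.
With Z inserted, E now waits for max(K, Z).
New critical path: N→K→J→P = 1+6+4+8 = 19 ⇒ 19 days.

19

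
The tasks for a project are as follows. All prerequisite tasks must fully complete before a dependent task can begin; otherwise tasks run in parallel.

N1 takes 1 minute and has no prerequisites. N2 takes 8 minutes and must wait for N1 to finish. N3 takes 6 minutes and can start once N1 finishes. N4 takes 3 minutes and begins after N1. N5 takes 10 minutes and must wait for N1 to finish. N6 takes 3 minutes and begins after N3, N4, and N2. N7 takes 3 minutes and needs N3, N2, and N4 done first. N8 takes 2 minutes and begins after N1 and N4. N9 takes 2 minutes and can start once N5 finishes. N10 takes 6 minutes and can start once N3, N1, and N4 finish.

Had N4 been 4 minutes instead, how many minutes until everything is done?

The binding path is N1→N3→N10 = 1+6+6 = 13; finish at 13 minutes.
The longest path through N4 is only 10 minutes, so N4 has float 3.
That remains the longest chain; total 13 minutes.

13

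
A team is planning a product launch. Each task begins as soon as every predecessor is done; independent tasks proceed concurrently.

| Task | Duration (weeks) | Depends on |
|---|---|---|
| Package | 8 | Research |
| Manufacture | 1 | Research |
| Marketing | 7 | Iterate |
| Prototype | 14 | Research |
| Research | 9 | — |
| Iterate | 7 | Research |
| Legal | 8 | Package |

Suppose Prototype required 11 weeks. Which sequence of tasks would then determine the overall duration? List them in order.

Research, Package, Legal

Baseline: Research→Package→Legal = 9+8+8 = 25 → 25 weeks.
Prototype has 2 weeks of float (longest path through it is 23).
The critical path is still Research→Package→Legal; finish is now 25 weeks.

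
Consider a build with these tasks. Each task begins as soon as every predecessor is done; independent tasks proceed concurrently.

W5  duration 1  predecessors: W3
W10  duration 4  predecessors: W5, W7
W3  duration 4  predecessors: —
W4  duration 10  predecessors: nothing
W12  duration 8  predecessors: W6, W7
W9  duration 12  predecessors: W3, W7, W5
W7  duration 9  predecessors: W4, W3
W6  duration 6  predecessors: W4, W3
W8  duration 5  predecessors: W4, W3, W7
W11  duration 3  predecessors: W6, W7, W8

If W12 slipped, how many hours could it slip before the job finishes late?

The longest chain is W4→W7→W9 = 10+9+12 = 31; overall finish 31 hours.
The longest chain containing W12 totals 27 hours.
Float = 31 − 27 = 4.

4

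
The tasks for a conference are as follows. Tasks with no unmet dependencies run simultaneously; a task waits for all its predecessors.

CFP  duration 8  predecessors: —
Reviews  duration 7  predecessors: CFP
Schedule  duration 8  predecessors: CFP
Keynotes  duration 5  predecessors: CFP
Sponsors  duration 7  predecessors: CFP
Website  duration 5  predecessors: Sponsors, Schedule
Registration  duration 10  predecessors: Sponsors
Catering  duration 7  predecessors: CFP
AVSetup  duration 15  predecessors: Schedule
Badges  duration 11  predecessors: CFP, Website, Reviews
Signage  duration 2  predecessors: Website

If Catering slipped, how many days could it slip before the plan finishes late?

The longest chain is CFP→Schedule→Website→Badges = 8+8+5+11 = 32; overall finish 32 days.
The longest chain containing Catering totals 15 days.
Slack of Catering = 25 − 8 = 17 days.

17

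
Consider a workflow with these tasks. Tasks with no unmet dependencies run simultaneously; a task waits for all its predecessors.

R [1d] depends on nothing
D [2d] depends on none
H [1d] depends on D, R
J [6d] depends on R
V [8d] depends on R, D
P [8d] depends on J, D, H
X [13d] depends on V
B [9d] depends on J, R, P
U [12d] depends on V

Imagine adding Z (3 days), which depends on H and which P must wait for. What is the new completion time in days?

Originally the schedule takes 24 days.
With Z inserted, P now waits for max(J, D, H, Z).
New critical path: R→J→P→B = 1+6+8+9 = 24 ⇒ 24 days.

24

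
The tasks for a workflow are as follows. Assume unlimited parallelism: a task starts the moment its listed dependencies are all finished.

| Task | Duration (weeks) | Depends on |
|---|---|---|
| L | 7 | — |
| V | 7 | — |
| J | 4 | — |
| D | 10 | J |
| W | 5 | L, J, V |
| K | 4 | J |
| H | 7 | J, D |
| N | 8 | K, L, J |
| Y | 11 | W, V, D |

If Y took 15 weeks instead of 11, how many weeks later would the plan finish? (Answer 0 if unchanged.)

4

The binding path is J→D→Y = 4+10+11 = 25; finish at 25 weeks.
Y is on the critical path; changing it to 15 makes that path 29 weeks.
The critical path is still J→D→Y; finish is now 29 weeks.
Change in finish: 29 − 25 = +4 weeks.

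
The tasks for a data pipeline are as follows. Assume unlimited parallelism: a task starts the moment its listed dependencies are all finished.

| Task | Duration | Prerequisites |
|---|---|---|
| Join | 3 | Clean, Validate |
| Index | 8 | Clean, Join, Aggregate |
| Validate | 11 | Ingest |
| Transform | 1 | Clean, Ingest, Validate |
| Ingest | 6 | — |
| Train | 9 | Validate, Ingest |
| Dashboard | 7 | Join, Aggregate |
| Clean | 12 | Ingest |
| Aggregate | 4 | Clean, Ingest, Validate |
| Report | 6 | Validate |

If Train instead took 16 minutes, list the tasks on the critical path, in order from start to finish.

Ingest, Validate, Train

Critical path before the change: Ingest→Clean→Aggregate→Index = 6+12+4+8 = 30 giving 30 minutes.
The longest path through Train is only 26 minutes, so Train has float 4.
Now Ingest→Validate→Train = 6+11+16 = 33 is longest, so the finish becomes 33 minutes.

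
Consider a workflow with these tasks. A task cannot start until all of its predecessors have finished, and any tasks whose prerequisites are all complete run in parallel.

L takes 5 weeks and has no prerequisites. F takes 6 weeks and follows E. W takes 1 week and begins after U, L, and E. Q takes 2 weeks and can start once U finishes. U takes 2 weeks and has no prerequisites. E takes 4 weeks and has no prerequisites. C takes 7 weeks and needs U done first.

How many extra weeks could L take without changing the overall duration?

4

The longest chain is E→F = 4+6 = 10; overall finish 10 weeks.
Longest path through L: 6 weeks (earliest finish 5, latest finish 9).
So L can slip 9 − 5 = 4 weeks.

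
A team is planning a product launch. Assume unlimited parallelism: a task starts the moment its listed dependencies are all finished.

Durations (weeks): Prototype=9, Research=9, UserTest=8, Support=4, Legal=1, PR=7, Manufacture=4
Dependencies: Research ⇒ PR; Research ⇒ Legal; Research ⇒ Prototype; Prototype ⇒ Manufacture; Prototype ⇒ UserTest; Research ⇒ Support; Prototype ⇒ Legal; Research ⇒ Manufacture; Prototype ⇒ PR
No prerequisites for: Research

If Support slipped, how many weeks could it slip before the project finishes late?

Critical path: Research→Prototype→UserTest = 9+9+8 = 26, so the finish is 26 weeks.
Longest path through Support: 13 weeks (earliest finish 13, latest finish 26).
Slack of Support = 22 − 9 = 13 weeks.

13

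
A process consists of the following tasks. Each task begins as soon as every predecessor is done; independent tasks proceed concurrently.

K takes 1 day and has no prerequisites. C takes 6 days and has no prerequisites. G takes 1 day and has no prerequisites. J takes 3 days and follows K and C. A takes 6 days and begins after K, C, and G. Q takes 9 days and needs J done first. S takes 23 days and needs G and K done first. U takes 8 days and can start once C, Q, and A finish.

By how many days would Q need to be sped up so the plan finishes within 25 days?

Current finish: 26 days; target: 25.
Q is on every critical path, so each day cut from Q cuts the finish by one (this holds down to a finish of 24).
Need 26 − 25 = 1 day off Q → Q becomes 8 days, finish becomes 25.

1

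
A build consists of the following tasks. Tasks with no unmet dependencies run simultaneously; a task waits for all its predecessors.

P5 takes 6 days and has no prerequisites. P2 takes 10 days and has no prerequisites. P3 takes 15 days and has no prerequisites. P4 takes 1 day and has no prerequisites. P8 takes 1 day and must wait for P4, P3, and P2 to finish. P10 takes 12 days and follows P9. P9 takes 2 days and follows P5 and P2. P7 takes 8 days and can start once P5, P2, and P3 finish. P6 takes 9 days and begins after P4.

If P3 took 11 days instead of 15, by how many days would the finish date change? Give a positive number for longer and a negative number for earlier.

Baseline: P2→P9→P10 = 10+2+12 = 24 → 24 days.
P3 is off the critical path — its longest chain is 23 days, giving 1 of slack.
That remains the longest chain; total 24 days.
Change in finish: 24 − 24 = +0 days.

0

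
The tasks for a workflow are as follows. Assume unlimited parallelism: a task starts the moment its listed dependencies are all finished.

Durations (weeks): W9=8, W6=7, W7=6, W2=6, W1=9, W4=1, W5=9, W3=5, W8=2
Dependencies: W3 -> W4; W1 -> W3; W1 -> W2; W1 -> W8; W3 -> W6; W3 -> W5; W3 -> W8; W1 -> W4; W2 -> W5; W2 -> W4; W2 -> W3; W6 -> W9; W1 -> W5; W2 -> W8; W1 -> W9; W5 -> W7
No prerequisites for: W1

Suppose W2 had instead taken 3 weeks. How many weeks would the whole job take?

32

Actual critical path: W1→W2→W3→W5→W7 = 9+6+5+9+6 = 35 ⇒ 35 weeks.
W2 is on the critical path; changing it to 3 makes that path 32 weeks.
No other chain overtakes it, so the finish is 32 weeks.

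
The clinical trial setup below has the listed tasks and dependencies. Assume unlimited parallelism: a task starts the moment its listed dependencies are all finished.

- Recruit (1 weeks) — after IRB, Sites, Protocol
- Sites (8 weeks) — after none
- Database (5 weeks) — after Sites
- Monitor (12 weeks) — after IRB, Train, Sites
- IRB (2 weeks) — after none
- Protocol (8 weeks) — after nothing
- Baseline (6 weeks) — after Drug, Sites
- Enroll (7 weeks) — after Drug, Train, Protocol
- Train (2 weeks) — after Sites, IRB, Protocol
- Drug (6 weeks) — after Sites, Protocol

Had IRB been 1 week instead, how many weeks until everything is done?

Baseline: Protocol→Train→Monitor = 8+2+12 = 22 → 22 weeks.
IRB is off the critical path — its longest chain is 16 weeks, giving 6 of slack.
The critical path is still Protocol→Train→Monitor; finish is now 22 weeks.

22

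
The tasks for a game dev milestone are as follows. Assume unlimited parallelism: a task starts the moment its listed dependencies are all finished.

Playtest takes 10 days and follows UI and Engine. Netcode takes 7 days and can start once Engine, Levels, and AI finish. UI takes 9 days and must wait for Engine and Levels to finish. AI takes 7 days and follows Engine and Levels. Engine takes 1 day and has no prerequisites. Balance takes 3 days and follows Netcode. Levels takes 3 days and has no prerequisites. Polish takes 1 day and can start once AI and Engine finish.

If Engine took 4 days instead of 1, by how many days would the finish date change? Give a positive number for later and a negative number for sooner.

Actual critical path: Levels→UI→Playtest = 3+9+10 = 22 ⇒ 22 days.
Engine is off the critical path — its longest chain is 20 days, giving 2 of slack.
New critical path: Engine→UI→Playtest = 4+9+10 = 23 ⇒ 23 days.
Change in finish: 23 − 22 = +1 days.

1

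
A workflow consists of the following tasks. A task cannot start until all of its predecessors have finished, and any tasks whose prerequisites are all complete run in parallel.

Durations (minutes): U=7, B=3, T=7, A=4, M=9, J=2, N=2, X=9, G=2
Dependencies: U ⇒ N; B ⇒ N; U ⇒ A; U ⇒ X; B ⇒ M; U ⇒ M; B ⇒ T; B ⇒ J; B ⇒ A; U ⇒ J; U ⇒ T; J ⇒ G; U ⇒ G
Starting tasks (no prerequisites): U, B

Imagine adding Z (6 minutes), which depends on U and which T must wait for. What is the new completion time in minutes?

20

Originally the schedule takes 16 minutes.
With Z inserted, T now waits for max(B, U, Z).
New critical path: U→Z→T = 7+6+7 = 20 ⇒ 20 minutes.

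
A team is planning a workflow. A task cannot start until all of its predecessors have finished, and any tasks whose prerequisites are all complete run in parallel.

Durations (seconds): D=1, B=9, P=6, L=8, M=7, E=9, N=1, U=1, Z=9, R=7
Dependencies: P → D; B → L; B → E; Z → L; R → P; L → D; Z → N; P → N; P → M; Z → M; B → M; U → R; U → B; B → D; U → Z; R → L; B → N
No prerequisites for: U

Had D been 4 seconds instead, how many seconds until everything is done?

22

Critical path before the change: U→R→P→M = 1+7+6+7 = 21 giving 21 seconds.
The longest path through D is only 19 seconds, so D has float 2.
Now U→Z→L→D = 1+9+8+4 = 22 is longest, so the finish becomes 22 seconds.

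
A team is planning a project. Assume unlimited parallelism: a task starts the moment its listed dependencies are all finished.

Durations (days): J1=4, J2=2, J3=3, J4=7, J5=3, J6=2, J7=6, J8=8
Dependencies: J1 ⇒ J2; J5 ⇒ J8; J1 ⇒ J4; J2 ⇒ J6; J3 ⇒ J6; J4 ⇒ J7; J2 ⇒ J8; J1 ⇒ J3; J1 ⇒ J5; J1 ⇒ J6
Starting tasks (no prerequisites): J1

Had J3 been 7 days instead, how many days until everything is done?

As given, the longest chain is J1→J4→J7 = 4+7+6 = 17, so the finish is 17 days.
J3 is off the critical path — its longest chain is 9 days, giving 8 of slack.
The critical path is still J1→J4→J7; finish is now 17 days.

17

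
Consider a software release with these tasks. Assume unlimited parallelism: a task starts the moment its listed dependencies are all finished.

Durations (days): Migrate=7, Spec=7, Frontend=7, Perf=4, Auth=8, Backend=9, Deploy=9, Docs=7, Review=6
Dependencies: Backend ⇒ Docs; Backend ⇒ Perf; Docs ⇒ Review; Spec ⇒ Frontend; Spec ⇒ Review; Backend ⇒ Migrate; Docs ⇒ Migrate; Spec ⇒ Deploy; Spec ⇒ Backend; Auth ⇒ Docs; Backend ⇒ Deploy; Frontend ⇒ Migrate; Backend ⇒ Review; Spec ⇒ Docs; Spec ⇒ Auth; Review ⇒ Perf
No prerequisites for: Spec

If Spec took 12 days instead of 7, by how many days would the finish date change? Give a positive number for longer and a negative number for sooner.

5

Actual critical path: Spec→Backend→Docs→Review→Perf = 7+9+7+6+4 = 33 ⇒ 33 days.
Since Spec is critical, the +5 change carries straight to that chain (now 38 days).
The critical path is still Spec→Backend→Docs→Review→Perf; finish is now 38 days.
Change in finish: 38 − 33 = +5 days.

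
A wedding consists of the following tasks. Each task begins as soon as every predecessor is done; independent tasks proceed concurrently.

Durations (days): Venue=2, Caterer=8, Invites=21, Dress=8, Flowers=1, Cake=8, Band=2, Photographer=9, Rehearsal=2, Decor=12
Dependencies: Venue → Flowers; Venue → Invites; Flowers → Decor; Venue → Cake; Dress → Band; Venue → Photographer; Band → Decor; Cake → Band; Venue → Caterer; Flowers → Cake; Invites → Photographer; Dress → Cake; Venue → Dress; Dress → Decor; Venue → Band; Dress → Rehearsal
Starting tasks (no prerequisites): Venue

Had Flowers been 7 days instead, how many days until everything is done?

32

The binding path is Venue→Invites→Photographer = 2+21+9 = 32; finish at 32 days.
The longest path through Flowers is only 25 days, so Flowers has float 7.
No other chain overtakes it, so the finish is 32 days.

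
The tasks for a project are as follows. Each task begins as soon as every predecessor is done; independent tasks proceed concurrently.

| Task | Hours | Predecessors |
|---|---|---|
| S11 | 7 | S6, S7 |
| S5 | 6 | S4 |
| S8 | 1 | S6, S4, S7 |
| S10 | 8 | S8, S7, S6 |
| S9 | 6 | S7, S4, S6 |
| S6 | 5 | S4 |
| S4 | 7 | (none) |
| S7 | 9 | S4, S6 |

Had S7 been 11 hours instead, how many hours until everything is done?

32

Critical path before the change: S4→S6→S7→S8→S10 = 7+5+9+1+8 = 30 giving 30 hours.
S7 lies on that path, so at 11 hours the path becomes 32 hours.
The critical path is still S4→S6→S7→S8→S10; finish is now 32 hours.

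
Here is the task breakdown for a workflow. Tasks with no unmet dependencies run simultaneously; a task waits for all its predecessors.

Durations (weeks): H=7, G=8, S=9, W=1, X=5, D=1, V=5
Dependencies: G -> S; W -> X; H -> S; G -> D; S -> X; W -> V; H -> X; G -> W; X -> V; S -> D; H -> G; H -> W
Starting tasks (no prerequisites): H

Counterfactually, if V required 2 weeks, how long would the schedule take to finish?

Baseline: H→G→S→X→V = 7+8+9+5+5 = 34 → 34 weeks.
V lies on that path, so at 2 weeks the path becomes 31 weeks.
The critical path is still H→G→S→X→V; finish is now 31 weeks.

31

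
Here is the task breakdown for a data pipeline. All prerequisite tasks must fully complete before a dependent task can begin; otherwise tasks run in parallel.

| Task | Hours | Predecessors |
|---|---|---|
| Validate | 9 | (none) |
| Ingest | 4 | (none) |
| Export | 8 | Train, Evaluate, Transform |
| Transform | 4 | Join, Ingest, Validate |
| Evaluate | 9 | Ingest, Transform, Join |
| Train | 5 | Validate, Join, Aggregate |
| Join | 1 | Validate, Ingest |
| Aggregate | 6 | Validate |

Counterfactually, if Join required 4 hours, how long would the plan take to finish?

Actual critical path: Validate→Join→Transform→Evaluate→Export = 9+1+4+9+8 = 31 ⇒ 31 hours.
Since Join is critical, the +3 change carries straight to that chain (now 34 hours).
That remains the longest chain; total 34 hours.

34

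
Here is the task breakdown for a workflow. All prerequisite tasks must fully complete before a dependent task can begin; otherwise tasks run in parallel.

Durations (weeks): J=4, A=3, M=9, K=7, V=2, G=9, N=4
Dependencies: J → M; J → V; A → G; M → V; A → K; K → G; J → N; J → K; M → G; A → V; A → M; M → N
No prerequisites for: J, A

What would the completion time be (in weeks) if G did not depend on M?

20

With the dependency in place, J→M→G = 4+9+9 = 22 sets the finish at 22 weeks.
Without M→G, G's earliest start moves from 13 to 11.
After: J→K→G = 4+7+9 = 20 → 20 weeks.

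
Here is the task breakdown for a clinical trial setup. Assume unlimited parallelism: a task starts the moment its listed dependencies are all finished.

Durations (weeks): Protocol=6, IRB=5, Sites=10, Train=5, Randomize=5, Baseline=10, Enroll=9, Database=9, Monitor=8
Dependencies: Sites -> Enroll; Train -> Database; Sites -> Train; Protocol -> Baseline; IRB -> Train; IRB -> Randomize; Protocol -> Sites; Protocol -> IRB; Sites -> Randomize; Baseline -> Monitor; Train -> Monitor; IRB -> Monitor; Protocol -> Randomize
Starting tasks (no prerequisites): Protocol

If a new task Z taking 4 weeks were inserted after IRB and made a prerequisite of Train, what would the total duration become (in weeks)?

Originally the project takes 30 weeks.
With Z inserted, Train now waits for max(IRB, Sites, Z).
New critical path: Protocol→Sites→Train→Database = 6+10+5+9 = 30 ⇒ 30 weeks.

30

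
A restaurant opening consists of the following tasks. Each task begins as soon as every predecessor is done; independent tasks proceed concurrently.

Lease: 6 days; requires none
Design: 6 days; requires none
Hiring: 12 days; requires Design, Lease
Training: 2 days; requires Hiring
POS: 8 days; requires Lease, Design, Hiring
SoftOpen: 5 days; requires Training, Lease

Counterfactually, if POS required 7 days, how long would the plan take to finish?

25

Actual critical path: Lease→Hiring→POS = 6+12+8 = 26 ⇒ 26 days.
POS is on the critical path; changing it to 7 makes that path 25 days.
Now Lease→Hiring→Training→SoftOpen = 6+12+2+5 = 25 is longest, so the finish becomes 25 days.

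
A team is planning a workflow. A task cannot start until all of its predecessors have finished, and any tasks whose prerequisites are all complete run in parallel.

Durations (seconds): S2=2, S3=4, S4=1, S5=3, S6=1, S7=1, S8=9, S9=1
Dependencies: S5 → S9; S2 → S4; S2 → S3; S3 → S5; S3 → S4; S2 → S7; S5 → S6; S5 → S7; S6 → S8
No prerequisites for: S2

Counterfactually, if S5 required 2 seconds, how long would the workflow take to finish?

As given, the longest chain is S2→S3→S5→S6→S8 = 2+4+3+1+9 = 19, so the finish is 19 seconds.
S5 lies on that path, so at 2 seconds the path becomes 18 seconds.
The critical path is still S2→S3→S5→S6→S8; finish is now 18 seconds.

18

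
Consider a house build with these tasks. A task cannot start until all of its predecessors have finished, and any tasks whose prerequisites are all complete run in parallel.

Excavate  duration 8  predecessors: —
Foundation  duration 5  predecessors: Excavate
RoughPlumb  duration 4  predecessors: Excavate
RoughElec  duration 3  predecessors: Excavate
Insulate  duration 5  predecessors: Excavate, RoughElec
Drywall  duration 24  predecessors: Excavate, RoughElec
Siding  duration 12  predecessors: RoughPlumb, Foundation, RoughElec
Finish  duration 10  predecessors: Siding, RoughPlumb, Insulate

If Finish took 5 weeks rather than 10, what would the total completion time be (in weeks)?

As given, the longest chain is Excavate→Foundation→Siding→Finish = 8+5+12+10 = 35, so the finish is 35 weeks.
Finish is on the critical path; changing it to 5 makes that path 30 weeks.
The binding chain switches to Excavate→RoughElec→Drywall = 8+3+24 = 35; finish 35 weeks.

35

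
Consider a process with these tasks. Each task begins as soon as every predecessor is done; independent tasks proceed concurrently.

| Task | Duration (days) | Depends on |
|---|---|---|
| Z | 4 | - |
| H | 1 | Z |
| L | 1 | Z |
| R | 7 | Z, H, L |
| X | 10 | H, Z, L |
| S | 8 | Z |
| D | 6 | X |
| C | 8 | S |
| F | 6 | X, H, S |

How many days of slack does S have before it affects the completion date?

1

Z→H→X→D = 4+1+10+6 = 21 sets the makespan at 21 days.
S finishes as early as 12 and must finish by 13.
Float = 21 − 20 = 1.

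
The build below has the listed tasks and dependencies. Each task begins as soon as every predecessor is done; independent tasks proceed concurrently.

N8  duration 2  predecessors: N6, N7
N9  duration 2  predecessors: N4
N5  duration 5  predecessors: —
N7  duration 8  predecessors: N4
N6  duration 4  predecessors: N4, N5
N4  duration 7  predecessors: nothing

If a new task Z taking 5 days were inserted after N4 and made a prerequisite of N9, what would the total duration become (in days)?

17

Originally the project takes 17 days.
With Z inserted, N9 now waits for max(N4, Z).
New critical path: N4→N7→N8 = 7+8+2 = 17 ⇒ 17 days.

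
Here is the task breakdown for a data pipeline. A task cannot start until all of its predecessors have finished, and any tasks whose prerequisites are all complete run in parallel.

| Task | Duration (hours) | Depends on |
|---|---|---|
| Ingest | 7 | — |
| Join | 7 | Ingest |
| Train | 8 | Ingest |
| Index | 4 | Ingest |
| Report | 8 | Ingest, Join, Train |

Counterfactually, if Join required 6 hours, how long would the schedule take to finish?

23

As given, the longest chain is Ingest→Train→Report = 7+8+8 = 23, so the finish is 23 hours.
Join has 1 hour of float (longest path through it is 22).
That remains the longest chain; total 23 hours.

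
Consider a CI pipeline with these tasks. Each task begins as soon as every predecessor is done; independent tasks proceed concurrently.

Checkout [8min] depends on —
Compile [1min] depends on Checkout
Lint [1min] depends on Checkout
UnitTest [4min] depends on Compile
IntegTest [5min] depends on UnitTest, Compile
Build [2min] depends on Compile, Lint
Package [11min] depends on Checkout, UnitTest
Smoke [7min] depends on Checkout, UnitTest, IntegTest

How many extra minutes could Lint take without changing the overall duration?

14

The longest chain is Checkout→Compile→UnitTest→IntegTest→Smoke = 8+1+4+5+7 = 25; overall finish 25 minutes.
The longest chain containing Lint totals 11 minutes.
Float = 25 − 11 = 14.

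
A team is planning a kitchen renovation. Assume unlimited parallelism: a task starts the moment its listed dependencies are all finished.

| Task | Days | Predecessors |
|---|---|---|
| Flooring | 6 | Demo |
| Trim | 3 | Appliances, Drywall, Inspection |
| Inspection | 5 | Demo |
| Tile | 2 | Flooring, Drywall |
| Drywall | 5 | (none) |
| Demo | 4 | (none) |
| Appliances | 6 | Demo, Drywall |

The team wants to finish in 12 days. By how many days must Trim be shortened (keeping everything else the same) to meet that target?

Current finish: 14 days; target: 12.
Trim is on every critical path, so each day cut from Trim cuts the finish by one (this holds down to a finish of 12).
Need 14 − 12 = 2 days off Trim → Trim becomes 1 day, finish becomes 12.

2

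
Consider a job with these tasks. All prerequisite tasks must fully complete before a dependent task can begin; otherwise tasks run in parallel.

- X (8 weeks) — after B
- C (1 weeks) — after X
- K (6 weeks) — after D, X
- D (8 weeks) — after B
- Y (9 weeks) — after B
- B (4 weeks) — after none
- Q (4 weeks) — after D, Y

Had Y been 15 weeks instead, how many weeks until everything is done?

23

Actual critical path: B→D→K = 4+8+6 = 18 ⇒ 18 weeks.
Y has 1 week of float (longest path through it is 17).
The binding chain switches to B→Y→Q = 4+15+4 = 23; finish 23 weeks.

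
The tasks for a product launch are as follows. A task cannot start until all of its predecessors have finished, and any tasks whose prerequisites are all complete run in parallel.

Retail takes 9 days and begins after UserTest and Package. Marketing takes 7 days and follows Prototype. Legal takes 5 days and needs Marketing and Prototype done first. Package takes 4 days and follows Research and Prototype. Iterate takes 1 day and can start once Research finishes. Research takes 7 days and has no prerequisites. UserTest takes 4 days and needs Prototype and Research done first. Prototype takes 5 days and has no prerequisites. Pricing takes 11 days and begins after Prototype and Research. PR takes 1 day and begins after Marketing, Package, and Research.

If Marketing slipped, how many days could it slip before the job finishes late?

Critical path: Research→UserTest→Retail = 7+4+9 = 20, so the finish is 20 days.
Marketing finishes as early as 12 and must finish by 15.
So Marketing can slip 15 − 12 = 3 days.

3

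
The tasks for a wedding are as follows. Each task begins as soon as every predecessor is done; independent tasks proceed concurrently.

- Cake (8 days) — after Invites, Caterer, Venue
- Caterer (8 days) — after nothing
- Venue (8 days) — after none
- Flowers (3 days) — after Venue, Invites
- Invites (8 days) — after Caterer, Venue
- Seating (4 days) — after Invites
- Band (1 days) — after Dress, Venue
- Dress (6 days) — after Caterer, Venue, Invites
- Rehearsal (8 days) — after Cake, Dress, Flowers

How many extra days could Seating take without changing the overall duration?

12

The longest chain is Venue→Invites→Cake→Rehearsal = 8+8+8+8 = 32; overall finish 32 days.
The longest chain containing Seating totals 20 days.
Float = 32 − 20 = 12.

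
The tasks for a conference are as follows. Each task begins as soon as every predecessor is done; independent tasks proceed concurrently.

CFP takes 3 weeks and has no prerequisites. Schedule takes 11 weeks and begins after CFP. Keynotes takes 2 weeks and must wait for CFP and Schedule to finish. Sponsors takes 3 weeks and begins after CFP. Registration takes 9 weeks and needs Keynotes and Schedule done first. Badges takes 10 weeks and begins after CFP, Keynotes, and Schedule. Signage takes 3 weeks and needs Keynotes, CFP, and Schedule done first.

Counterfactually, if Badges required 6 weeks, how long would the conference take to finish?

Baseline: CFP→Schedule→Keynotes→Badges = 3+11+2+10 = 26 → 26 weeks.
Since Badges is critical, the -4 change carries straight to that chain (now 22 weeks).
Now CFP→Schedule→Keynotes→Registration = 3+11+2+9 = 25 is longest, so the finish becomes 25 weeks.

25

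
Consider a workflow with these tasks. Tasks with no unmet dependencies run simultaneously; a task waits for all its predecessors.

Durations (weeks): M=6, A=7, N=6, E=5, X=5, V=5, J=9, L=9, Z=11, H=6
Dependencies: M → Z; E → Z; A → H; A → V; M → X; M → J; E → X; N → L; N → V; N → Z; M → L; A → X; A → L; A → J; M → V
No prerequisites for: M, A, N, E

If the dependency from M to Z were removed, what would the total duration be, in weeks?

17

Before: longest chain M→Z = 6+11 = 17, finish 17.
Dropping M→Z doesn't change Z's earliest start (6); another predecessor still binds.
New critical path: N→Z = 6+11 = 17 ⇒ 17 weeks.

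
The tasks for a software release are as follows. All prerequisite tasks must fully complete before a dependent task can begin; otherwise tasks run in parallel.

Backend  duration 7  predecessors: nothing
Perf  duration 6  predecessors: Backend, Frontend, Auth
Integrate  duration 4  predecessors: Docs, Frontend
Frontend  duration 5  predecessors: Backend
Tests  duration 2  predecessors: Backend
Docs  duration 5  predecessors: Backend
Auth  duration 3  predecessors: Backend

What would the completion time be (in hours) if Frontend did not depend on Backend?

With the dependency in place, Backend→Frontend→Perf = 7+5+6 = 18 sets the finish at 18 hours.
Without Backend→Frontend, Frontend's earliest start moves from 7 to 0.
After: Backend→Auth→Perf = 7+3+6 = 16 → 16 hours.

16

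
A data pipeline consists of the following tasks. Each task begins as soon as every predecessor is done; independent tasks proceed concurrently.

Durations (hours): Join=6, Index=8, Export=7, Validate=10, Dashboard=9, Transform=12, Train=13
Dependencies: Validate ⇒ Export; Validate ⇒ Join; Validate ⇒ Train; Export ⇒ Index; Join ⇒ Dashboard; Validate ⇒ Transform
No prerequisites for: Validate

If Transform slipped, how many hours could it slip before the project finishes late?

Critical path: Validate→Join→Dashboard = 10+6+9 = 25, so the finish is 25 hours.
Longest path through Transform: 22 hours (earliest finish 22, latest finish 25).
Slack of Transform = 13 − 10 = 3 hours.

3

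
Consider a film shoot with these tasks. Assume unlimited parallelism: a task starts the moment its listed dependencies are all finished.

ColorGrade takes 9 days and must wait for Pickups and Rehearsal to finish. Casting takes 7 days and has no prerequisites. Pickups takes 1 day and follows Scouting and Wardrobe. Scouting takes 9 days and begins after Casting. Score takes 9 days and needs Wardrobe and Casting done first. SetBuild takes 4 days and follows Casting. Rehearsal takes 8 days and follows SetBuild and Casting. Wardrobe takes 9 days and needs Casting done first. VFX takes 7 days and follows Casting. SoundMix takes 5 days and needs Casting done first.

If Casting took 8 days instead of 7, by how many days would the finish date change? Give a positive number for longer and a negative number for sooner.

Baseline: Casting→SetBuild→Rehearsal→ColorGrade = 7+4+8+9 = 28 → 28 days.
Casting is on the critical path; changing it to 8 makes that path 29 days.
That remains the longest chain; total 29 days.
Change in finish: 29 − 28 = +1 days.

1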